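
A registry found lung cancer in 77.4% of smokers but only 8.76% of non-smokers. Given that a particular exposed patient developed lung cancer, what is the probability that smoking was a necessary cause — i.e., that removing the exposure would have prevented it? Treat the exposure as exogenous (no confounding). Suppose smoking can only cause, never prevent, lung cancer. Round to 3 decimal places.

p₁ = 0.774, p₀ = 0.0876.
Under exogeneity and monotonicity, PN = (p₁ − p₀) / p₁.
PN = (0.774 − 0.0876) / 0.774 = 0.6864 / 0.774 ≈ 0.8868

PN ≈ 0.887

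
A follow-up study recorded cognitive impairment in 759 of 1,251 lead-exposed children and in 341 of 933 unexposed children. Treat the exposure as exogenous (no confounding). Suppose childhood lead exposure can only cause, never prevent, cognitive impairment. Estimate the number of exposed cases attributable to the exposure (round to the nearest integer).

about 302 cases

p₁ = P(outcome | exposed) = 759/1251 = 0.60671
p₀ = P(outcome | unexposed) = 341/933 = 0.36549
PN = (p₁ − p₀)/p₁ = (0.60671 − 0.36549) / 0.60671 ≈ 0.39760.
Attributable cases ≈ PN × (exposed cases) = 0.39760 × 759 ≈ 301.77.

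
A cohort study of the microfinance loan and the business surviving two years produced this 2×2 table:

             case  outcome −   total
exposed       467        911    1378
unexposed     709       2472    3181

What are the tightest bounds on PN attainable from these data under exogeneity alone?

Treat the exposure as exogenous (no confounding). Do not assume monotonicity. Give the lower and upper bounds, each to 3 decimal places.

p₁ = P(outcome | exposed) = 467/1378 = 0.3389
p₀ = P(outcome | unexposed) = 709/3181 = 0.22289
Under exogeneity alone the bounds on PN are max{0,(p₁−p₀)/p₁} ≤ PN ≤ min{1,(1−p₀)/p₁}.
  lower = (p₁ − p₀)/p₁ = 0.11601 / 0.3389 ≈ 0.3423
  upper = min{1, (1 − p₀)/p₁} = 0.77711 / 0.3389 ≈ 2.2931 → capped at 1

0.342 ≤ PN ≤ 1.000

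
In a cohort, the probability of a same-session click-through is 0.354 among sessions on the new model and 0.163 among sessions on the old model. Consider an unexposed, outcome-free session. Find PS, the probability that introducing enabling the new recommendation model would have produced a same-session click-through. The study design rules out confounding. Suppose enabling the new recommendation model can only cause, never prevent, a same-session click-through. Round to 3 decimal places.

Let p₁ = 0.354, p₀ = 0.163.
Under exogeneity and monotonicity, PS = (p₁ − p₀) / (1 − p₀).
PS = (0.354 − 0.163) / (1 − 0.163) = 0.191 / 0.837 ≈ 0.2282

PS ≈ 0.228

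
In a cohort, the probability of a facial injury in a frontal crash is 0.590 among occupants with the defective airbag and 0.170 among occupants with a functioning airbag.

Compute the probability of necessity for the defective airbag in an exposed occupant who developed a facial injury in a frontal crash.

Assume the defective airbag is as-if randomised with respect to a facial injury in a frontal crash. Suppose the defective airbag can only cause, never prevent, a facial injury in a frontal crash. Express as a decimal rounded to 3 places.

Let p₁ = 0.59, p₀ = 0.17.
Under exogeneity and monotonicity, PN = (p₁ − p₀) / p₁.
PN = (0.59 − 0.17) / 0.59 = 0.42 / 0.59 ≈ 0.7119

PN ≈ 0.712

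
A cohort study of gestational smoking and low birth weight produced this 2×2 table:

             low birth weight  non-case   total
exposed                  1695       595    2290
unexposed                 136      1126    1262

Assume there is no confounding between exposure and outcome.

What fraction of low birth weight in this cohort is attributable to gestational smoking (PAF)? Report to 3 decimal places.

p₁ = P(outcome | exposed) = 1695/2290 = 0.74017
p₀ = P(outcome | unexposed) = 136/1262 = 0.10777
Exposure prevalence π = 2290/3552 = 0.64471; overall risk P(Y=1) = 0.51548.
Under exogeneity, PAF = [P(Y=1) − p₀]/P(Y=1).
PAF = (0.51548 − 0.10777) / 0.51548 ≈ 0.7909

PAF ≈ 0.791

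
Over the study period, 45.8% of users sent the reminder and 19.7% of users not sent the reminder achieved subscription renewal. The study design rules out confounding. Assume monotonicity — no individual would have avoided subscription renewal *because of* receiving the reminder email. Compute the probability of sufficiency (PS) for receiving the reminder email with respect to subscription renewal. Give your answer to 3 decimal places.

PS ≈ 0.325

p₁ = 0.458, p₀ = 0.197.
Under exogeneity and monotonicity, PS = (p₁ − p₀) / (1 − p₀).
PS = (0.458 − 0.197) / (1 − 0.197) = 0.261 / 0.803 ≈ 0.3250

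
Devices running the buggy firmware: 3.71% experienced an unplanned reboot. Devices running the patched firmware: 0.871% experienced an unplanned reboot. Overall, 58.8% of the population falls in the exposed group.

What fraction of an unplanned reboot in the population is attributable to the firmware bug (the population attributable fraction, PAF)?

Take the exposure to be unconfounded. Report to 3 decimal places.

p₁ = 0.0371, p₀ = 0.00871.
Overall risk P(Y=1) = π·p₁ + (1−π)·p₀ = 0.588×0.0371 + 0.412×0.00871 = 0.025403.
Under exogeneity, PAF = [P(Y=1) − p₀] / P(Y=1).
PAF = (0.025403 − 0.00871) / 0.025403 ≈ 0.6571

PAF ≈ 0.657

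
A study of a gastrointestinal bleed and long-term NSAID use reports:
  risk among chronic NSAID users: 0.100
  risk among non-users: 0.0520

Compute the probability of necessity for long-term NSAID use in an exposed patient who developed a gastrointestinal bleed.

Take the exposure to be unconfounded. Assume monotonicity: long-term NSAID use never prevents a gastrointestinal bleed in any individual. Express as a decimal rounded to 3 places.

PN ≈ 0.480

Let p₁ = 0.1, p₀ = 0.052.
Under exogeneity and monotonicity, PN = (p₁ − p₀) / p₁.
PN = (0.1 − 0.052) / 0.1 = 0.048 / 0.1 ≈ 0.4800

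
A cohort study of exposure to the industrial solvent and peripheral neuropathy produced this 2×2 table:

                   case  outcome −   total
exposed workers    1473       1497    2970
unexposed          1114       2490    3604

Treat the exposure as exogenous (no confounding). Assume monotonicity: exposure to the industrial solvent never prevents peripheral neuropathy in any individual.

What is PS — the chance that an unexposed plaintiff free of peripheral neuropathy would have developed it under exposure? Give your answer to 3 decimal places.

p₁ = P(outcome | exposed) = 1473/2970 = 0.49596
p₀ = P(outcome | unexposed) = 1114/3604 = 0.3091
Under exogeneity and monotonicity, PS = (p₁ − p₀) / (1 − p₀).
PS = (0.49596 − 0.3091) / (1 − 0.3091) = 0.18686 / 0.6909 ≈ 0.2705

PS ≈ 0.270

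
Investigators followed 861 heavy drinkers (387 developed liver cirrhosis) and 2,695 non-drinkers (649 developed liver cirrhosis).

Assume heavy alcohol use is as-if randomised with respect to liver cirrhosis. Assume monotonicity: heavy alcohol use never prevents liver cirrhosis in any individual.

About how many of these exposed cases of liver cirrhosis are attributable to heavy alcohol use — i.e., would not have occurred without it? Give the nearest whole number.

about 180 cases

p₁ = P(outcome | exposed) = 387/861 = 0.44948
p₀ = P(outcome | unexposed) = 649/2695 = 0.24082
PN = (p₁ − p₀)/p₁ = (0.44948 − 0.24082) / 0.44948 ≈ 0.46423.
Attributable cases ≈ PN × (exposed cases) = 0.46423 × 387 ≈ 179.66.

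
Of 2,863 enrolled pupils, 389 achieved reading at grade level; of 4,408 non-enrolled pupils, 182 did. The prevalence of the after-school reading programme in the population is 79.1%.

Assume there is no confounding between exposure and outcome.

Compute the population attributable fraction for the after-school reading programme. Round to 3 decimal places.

p₁ = P(outcome | exposed) = 389/2863 = 0.13587
p₀ = P(outcome | unexposed) = 182/4408 = 0.041289
Overall risk P(Y=1) = π·p₁ + (1−π)·p₀ = 0.791×0.13587 + 0.209×0.041289 = 0.1161.
Under exogeneity, PAF = [P(Y=1) − p₀] / P(Y=1).
PAF = (0.1161 − 0.041289) / 0.1161 ≈ 0.6444

PAF ≈ 0.644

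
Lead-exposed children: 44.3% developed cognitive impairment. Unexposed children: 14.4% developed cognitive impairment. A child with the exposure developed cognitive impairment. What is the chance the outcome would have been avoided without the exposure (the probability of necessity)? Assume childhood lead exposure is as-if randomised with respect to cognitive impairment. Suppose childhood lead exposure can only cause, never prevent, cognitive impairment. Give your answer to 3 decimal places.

PN ≈ 0.675

p₁ = 0.443, p₀ = 0.144.
Under exogeneity and monotonicity, PN = (p₁ − p₀) / p₁.
PN = (0.443 − 0.144) / 0.443 = 0.299 / 0.443 ≈ 0.6749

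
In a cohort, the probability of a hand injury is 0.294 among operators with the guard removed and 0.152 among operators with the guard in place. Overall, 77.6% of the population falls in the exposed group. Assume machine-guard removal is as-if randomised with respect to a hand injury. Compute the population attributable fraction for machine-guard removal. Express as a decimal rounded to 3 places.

Let p₁ = 0.294, p₀ = 0.152.
Overall risk P(Y=1) = π·p₁ + (1−π)·p₀ = 0.776×0.294 + 0.224×0.152 = 0.26219.
Under exogeneity, PAF = [P(Y=1) − p₀] / P(Y=1).
PAF = (0.26219 − 0.152) / 0.26219 ≈ 0.4203

PAF ≈ 0.420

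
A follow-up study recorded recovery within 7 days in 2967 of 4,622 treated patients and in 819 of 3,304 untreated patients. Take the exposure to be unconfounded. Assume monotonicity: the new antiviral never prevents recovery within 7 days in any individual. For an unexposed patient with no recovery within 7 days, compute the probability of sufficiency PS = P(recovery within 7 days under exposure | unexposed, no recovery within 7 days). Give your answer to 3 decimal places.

PS ≈ 0.524

p₁ = P(outcome | exposed) = 2967/4622 = 0.64193
p₀ = P(outcome | unexposed) = 819/3304 = 0.24788
Under exogeneity and monotonicity, PS = (p₁ − p₀) / (1 − p₀).
PS = (0.64193 − 0.24788) / (1 − 0.24788) = 0.39405 / 0.75212 ≈ 0.5239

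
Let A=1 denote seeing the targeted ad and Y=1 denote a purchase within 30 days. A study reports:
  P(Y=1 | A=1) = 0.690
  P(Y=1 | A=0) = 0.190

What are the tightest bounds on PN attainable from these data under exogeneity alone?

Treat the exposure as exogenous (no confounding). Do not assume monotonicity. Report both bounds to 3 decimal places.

Let p₁ = 0.69, p₀ = 0.19.
Under exogeneity alone the bounds on PN are max{0,(p₁−p₀)/p₁} ≤ PN ≤ min{1,(1−p₀)/p₁}.
  lower = (p₁ − p₀)/p₁ = 0.5 / 0.69 ≈ 0.7246
  upper = min{1, (1 − p₀)/p₁} = 0.81 / 0.69 ≈ 1.1739 → capped at 1

0.725 ≤ PN ≤ 1.000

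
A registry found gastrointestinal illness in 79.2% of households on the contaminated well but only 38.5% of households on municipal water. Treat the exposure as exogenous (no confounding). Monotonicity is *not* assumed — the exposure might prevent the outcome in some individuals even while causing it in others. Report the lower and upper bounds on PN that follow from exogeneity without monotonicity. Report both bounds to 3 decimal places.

0.514 ≤ PN ≤ 0.777

p₁ = 0.792, p₀ = 0.385.
Under exogeneity alone the bounds on PN are max{0,(p₁−p₀)/p₁} ≤ PN ≤ min{1,(1−p₀)/p₁}.
  lower = (p₁ − p₀)/p₁ = 0.407 / 0.792 ≈ 0.5139
  upper = min{1, (1 − p₀)/p₁} = 0.615 / 0.792 ≈ 0.7765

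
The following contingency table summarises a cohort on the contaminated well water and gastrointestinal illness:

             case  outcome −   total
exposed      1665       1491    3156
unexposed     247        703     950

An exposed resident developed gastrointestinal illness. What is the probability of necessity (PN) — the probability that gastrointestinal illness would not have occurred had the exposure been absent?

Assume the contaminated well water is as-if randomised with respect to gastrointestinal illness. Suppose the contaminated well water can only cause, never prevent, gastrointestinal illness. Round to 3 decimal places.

p₁ = P(outcome | exposed) = 1665/3156 = 0.52757
p₀ = P(outcome | unexposed) = 247/950 = 0.26
Under exogeneity and monotonicity, PN = (p₁ − p₀)/p₁.
PN = (0.52757 − 0.26) / 0.52757 ≈ 0.5072

PN ≈ 0.507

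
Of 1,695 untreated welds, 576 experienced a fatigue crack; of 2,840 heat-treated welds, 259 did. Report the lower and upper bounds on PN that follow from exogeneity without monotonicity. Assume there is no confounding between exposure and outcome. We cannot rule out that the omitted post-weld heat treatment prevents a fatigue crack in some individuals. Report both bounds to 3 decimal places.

p₁ = P(outcome | exposed) = 576/1695 = 0.33982
p₀ = P(outcome | unexposed) = 259/2840 = 0.091197
Under exogeneity alone the bounds on PN are max{0,(p₁−p₀)/p₁} ≤ PN ≤ min{1,(1−p₀)/p₁}.
  lower = (p₁ − p₀)/p₁ = 0.24863 / 0.33982 ≈ 0.7316
  upper = min{1, (1 − p₀)/p₁} = 0.9088 / 0.33982 ≈ 2.6743 → capped at 1

0.732 ≤ PN ≤ 1.000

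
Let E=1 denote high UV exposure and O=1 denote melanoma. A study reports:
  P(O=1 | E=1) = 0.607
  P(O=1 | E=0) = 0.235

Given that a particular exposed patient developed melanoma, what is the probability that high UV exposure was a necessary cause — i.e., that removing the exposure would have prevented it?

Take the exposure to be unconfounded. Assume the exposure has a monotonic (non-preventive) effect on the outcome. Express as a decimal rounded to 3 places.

Let p₁ = 0.607, p₀ = 0.235.
Under exogeneity and monotonicity, PN = (p₁ − p₀) / p₁.
PN = (0.607 − 0.235) / 0.607 = 0.372 / 0.607 ≈ 0.6129

PN ≈ 0.613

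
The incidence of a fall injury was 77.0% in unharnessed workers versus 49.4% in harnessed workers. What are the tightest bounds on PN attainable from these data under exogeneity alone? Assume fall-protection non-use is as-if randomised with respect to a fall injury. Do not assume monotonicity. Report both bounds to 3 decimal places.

p₁ = 0.77, p₀ = 0.494.
Under exogeneity alone the bounds on PN are max{0,(p₁−p₀)/p₁} ≤ PN ≤ min{1,(1−p₀)/p₁}.
  lower = (p₁ − p₀)/p₁ = 0.276 / 0.77 ≈ 0.3584
  upper = min{1, (1 − p₀)/p₁} = 0.506 / 0.77 ≈ 0.6571

0.358 ≤ PN ≤ 0.657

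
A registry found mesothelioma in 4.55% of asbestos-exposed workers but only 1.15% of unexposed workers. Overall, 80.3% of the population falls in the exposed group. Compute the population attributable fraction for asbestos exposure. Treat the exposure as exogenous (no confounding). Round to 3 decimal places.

p₁ = 0.0455, p₀ = 0.0115.
Overall risk P(Y=1) = π·p₁ + (1−π)·p₀ = 0.803×0.0455 + 0.197×0.0115 = 0.038802.
Under exogeneity, PAF = [P(Y=1) − p₀] / P(Y=1).
PAF = (0.038802 − 0.0115) / 0.038802 ≈ 0.7036

PAF ≈ 0.704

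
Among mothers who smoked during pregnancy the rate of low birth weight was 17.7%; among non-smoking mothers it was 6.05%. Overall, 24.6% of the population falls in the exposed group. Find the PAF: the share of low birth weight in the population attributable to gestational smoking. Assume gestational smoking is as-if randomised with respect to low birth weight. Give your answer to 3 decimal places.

p₁ = 0.177, p₀ = 0.0605.
Overall risk P(Y=1) = π·p₁ + (1−π)·p₀ = 0.246×0.177 + 0.754×0.0605 = 0.089159.
Under exogeneity, PAF = [P(Y=1) − p₀] / P(Y=1).
PAF = (0.089159 − 0.0605) / 0.089159 ≈ 0.3214

PAF ≈ 0.321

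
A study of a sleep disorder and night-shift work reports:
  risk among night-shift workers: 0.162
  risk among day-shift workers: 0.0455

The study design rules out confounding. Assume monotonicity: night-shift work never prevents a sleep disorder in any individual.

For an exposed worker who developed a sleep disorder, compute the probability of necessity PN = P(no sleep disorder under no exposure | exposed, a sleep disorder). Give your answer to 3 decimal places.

Let p₁ = 0.162, p₀ = 0.0455.
Under exogeneity and monotonicity, PN = (p₁ − p₀) / p₁.
PN = (0.162 − 0.0455) / 0.162 = 0.1165 / 0.162 ≈ 0.7191

PN ≈ 0.719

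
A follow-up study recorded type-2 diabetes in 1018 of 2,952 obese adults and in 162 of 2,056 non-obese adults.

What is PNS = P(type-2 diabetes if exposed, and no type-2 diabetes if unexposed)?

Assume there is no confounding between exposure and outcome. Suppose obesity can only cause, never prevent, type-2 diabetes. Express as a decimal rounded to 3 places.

PNS ≈ 0.266

p₁ = P(outcome | exposed) = 1018/2952 = 0.34485
p₀ = P(outcome | unexposed) = 162/2056 = 0.078794
Under exogeneity and monotonicity, PNS = p₁ − p₀.
PNS = 0.34485 − 0.078794 = 0.26606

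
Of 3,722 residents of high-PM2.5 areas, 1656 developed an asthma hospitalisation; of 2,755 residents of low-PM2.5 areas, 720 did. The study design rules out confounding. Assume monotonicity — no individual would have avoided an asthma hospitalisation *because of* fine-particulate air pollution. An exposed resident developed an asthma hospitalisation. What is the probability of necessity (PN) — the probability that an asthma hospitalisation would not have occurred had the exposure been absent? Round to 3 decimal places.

PN ≈ 0.413

p₁ = P(outcome | exposed) = 1656/3722 = 0.44492
p₀ = P(outcome | unexposed) = 720/2755 = 0.26134
Under exogeneity and monotonicity, PN = (p₁ − p₀) / p₁.
PN = (0.44492 − 0.26134) / 0.44492 = 0.18358 / 0.44492 ≈ 0.4126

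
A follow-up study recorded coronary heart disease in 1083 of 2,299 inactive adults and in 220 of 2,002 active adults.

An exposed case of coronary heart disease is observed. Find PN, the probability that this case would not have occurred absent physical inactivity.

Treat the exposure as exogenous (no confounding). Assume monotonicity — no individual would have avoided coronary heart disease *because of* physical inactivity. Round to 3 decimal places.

p₁ = P(outcome | exposed) = 1083/2299 = 0.47107
p₀ = P(outcome | unexposed) = 220/2002 = 0.10989
Under exogeneity and monotonicity, PN = (p₁ − p₀) / p₁.
PN = (0.47107 − 0.10989) / 0.47107 = 0.36118 / 0.47107 ≈ 0.7667

PN ≈ 0.767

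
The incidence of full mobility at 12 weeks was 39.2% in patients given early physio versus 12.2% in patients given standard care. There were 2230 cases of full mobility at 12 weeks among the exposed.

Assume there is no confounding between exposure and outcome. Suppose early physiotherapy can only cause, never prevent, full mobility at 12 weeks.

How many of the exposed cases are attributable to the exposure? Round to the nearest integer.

about 1536 cases

p₁ = 0.392, p₀ = 0.122.
PN = (p₁ − p₀)/p₁ = (0.392 − 0.122) / 0.392 ≈ 0.68878.
Attributable cases ≈ PN × (exposed cases) = 0.68878 × 2230 ≈ 1535.97.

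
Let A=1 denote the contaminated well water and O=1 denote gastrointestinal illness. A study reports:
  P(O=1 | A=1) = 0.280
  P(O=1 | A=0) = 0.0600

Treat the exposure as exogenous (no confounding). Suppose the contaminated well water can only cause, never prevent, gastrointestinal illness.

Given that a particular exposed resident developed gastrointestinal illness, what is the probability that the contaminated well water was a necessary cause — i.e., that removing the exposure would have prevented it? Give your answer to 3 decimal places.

PN ≈ 0.786

Let p₁ = 0.28, p₀ = 0.06.
Under exogeneity and monotonicity, PN = (p₁ − p₀) / p₁.
PN = (0.28 − 0.06) / 0.28 = 0.22 / 0.28 ≈ 0.7857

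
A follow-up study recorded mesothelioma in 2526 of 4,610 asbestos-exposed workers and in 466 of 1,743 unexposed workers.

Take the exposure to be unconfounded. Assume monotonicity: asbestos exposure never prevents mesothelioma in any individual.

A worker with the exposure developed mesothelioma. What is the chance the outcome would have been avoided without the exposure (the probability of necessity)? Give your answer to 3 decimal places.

p₁ = P(outcome | exposed) = 2526/4610 = 0.54794
p₀ = P(outcome | unexposed) = 466/1743 = 0.26736
Under exogeneity and monotonicity, PN = (p₁ − p₀) / p₁.
PN = (0.54794 − 0.26736) / 0.54794 = 0.28058 / 0.54794 ≈ 0.5121

PN ≈ 0.512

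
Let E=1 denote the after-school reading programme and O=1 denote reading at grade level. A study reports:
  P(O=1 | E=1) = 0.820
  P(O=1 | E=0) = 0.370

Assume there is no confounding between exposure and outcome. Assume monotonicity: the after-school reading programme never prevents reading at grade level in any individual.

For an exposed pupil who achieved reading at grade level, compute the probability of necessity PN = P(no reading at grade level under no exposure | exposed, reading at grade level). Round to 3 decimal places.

Let p₁ = 0.82, p₀ = 0.37.
Under exogeneity and monotonicity, PN = (p₁ − p₀) / p₁.
PN = (0.82 − 0.37) / 0.82 = 0.45 / 0.82 ≈ 0.5488

PN ≈ 0.549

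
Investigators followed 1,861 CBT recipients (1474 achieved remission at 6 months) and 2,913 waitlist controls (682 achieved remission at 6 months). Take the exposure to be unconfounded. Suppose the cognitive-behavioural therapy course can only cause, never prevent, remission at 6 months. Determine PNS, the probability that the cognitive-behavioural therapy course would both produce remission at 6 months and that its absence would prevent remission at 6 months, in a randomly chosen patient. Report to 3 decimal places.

PNS ≈ 0.558

p₁ = P(outcome | exposed) = 1474/1861 = 0.79205
p₀ = P(outcome | unexposed) = 682/2913 = 0.23412
Under exogeneity and monotonicity, PNS = p₁ − p₀.
PNS = 0.79205 − 0.23412 = 0.55792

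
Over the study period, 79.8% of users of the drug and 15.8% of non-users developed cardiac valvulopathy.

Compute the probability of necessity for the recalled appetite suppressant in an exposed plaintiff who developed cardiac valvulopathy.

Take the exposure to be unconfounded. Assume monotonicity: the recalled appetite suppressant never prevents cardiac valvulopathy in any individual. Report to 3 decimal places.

PN ≈ 0.802

p₁ = 0.798, p₀ = 0.158.
Under exogeneity and monotonicity, PN = (p₁ − p₀) / p₁.
PN = (0.798 − 0.158) / 0.798 = 0.64 / 0.798 ≈ 0.8020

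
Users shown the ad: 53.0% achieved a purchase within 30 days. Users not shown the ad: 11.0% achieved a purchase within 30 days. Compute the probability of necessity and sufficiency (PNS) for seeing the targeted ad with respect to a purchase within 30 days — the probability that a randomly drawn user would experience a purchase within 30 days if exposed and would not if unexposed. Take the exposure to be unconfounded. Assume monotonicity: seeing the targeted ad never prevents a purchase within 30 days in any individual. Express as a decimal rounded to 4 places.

PNS ≈ 0.4200

p₁ = 0.53, p₀ = 0.11.
Under exogeneity and monotonicity, PNS = p₁ − p₀.
PNS = 0.53 − 0.11 = 0.42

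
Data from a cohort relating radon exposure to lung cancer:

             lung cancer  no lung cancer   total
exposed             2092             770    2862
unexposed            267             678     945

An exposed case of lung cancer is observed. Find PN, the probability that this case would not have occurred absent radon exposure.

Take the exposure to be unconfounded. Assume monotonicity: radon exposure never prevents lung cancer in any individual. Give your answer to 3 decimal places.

PN ≈ 0.613

p₁ = P(outcome | exposed) = 2092/2862 = 0.73096
p₀ = P(outcome | unexposed) = 267/945 = 0.28254
Under exogeneity and monotonicity, PN = (p₁ − p₀) / p₁.
PN = (0.73096 − 0.28254) / 0.73096 = 0.44842 / 0.73096 ≈ 0.6135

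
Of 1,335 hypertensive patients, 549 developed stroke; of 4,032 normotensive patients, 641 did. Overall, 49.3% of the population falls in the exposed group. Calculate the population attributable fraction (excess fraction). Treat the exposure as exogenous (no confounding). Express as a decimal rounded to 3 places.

PAF ≈ 0.439

p₁ = P(outcome | exposed) = 549/1335 = 0.41124
p₀ = P(outcome | unexposed) = 641/4032 = 0.15898
Overall risk P(Y=1) = π·p₁ + (1−π)·p₀ = 0.493×0.41124 + 0.507×0.15898 = 0.28334.
Under exogeneity, PAF = [P(Y=1) − p₀] / P(Y=1).
PAF = (0.28334 − 0.15898) / 0.28334 ≈ 0.4389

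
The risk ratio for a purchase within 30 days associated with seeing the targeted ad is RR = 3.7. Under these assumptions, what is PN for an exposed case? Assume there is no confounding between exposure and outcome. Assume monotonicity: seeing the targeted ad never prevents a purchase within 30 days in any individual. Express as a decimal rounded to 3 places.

Under exogeneity and monotonicity, PN = (RR − 1) / RR = 1 − 1/RR.
PN = (3.7 − 1) / 3.7 = 2.7 / 3.7 ≈ 0.7297

PN ≈ 0.730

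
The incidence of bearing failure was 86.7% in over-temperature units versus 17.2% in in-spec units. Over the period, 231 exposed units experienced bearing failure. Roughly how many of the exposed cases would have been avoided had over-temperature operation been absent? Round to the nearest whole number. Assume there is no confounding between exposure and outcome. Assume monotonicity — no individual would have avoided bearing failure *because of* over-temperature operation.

about 185 cases

p₁ = 0.867, p₀ = 0.172.
PN = (p₁ − p₀)/p₁ = (0.867 − 0.172) / 0.867 ≈ 0.80161.
Attributable cases ≈ PN × (exposed cases) = 0.80161 × 231 ≈ 185.17.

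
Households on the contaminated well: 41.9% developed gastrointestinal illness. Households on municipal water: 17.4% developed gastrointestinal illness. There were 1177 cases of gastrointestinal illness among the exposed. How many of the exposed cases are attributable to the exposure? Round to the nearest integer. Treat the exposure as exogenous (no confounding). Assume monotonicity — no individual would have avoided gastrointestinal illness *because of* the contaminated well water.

p₁ = 0.419, p₀ = 0.174.
PN = (p₁ − p₀)/p₁ = (0.419 − 0.174) / 0.419 ≈ 0.58473.
Attributable cases ≈ PN × (exposed cases) = 0.58473 × 1177 ≈ 688.22.

about 688 cases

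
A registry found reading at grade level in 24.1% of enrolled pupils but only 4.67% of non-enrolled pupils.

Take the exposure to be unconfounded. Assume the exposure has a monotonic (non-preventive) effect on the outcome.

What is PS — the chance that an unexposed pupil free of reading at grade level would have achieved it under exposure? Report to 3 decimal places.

p₁ = 0.241, p₀ = 0.0467.
Under exogeneity and monotonicity, PS = (p₁ − p₀) / (1 − p₀).
PS = (0.241 − 0.0467) / (1 − 0.0467) = 0.1943 / 0.9533 ≈ 0.2038

PS ≈ 0.204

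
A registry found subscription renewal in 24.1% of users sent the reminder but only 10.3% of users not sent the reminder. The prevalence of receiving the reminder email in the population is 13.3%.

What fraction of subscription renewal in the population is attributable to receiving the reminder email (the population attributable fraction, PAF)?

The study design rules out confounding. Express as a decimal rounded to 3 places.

p₁ = 0.241, p₀ = 0.103.
Overall risk P(Y=1) = π·p₁ + (1−π)·p₀ = 0.133×0.241 + 0.867×0.103 = 0.12135.
Under exogeneity, PAF = [P(Y=1) − p₀] / P(Y=1).
PAF = (0.12135 − 0.103) / 0.12135 ≈ 0.1512

PAF ≈ 0.151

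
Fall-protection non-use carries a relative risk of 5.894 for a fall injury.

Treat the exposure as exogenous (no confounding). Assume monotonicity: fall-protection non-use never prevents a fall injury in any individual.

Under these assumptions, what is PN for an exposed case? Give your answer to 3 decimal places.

Under exogeneity and monotonicity, PN = (RR − 1) / RR = 1 − 1/RR.
PN = (5.894 − 1) / 5.894 = 4.894 / 5.894 ≈ 0.8303

PN ≈ 0.830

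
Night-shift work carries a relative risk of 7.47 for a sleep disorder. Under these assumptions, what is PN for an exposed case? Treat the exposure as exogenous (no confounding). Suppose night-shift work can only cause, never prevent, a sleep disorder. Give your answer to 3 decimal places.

Under exogeneity and monotonicity, PN = (RR − 1) / RR = 1 − 1/RR.
PN = (7.47 − 1) / 7.47 = 6.47 / 7.47 ≈ 0.8661

PN ≈ 0.866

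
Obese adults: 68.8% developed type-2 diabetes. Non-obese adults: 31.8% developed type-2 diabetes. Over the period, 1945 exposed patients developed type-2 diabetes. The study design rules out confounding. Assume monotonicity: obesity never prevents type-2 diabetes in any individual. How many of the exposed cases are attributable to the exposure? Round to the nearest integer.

p₁ = 0.688, p₀ = 0.318.
PN = (p₁ − p₀)/p₁ = (0.688 − 0.318) / 0.688 ≈ 0.53779.
Attributable cases ≈ PN × (exposed cases) = 0.53779 × 1945 ≈ 1046.00.

about 1046 cases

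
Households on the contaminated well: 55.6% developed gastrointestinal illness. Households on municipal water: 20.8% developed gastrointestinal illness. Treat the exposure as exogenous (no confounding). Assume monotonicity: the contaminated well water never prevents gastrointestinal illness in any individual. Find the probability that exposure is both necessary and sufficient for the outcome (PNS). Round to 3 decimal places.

p₁ = 0.556, p₀ = 0.208.
Under exogeneity and monotonicity, PNS = p₁ − p₀.
PNS = 0.556 − 0.208 = 0.348

PNS ≈ 0.348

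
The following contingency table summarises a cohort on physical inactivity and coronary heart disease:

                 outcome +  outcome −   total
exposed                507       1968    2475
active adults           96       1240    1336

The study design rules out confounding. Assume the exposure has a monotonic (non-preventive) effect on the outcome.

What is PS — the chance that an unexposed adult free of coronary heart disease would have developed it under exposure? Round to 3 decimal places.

PS ≈ 0.143

p₁ = P(outcome | exposed) = 507/2475 = 0.20485
p₀ = P(outcome | unexposed) = 96/1336 = 0.071856
Under exogeneity and monotonicity, PS = (p₁ − p₀) / (1 − p₀).
PS = (0.20485 − 0.071856) / (1 − 0.071856) = 0.13299 / 0.92814 ≈ 0.1433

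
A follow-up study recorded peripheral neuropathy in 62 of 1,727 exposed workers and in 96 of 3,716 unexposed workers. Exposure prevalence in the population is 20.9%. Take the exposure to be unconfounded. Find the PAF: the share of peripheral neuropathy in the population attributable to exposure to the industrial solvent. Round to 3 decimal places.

PAF ≈ 0.075

p₁ = P(outcome | exposed) = 62/1727 = 0.0359
p₀ = P(outcome | unexposed) = 96/3716 = 0.025834
Overall risk P(Y=1) = π·p₁ + (1−π)·p₀ = 0.209×0.0359 + 0.791×0.025834 = 0.027938.
Under exogeneity, PAF = [P(Y=1) − p₀] / P(Y=1).
PAF = (0.027938 − 0.025834) / 0.027938 ≈ 0.0753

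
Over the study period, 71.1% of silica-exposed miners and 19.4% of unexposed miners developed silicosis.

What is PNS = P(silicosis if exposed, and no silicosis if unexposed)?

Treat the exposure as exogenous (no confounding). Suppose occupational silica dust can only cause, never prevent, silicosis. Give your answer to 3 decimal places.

PNS ≈ 0.517

p₁ = 0.711, p₀ = 0.194.
Under exogeneity and monotonicity, PNS = p₁ − p₀.
PNS = 0.711 − 0.194 = 0.517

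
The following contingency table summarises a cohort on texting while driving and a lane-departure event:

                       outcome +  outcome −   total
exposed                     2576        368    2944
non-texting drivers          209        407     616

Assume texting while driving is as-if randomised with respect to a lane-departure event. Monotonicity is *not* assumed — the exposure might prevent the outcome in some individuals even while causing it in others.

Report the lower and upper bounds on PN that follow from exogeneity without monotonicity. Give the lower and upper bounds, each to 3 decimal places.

0.612 ≤ PN ≤ 0.755

p₁ = P(outcome | exposed) = 2576/2944 = 0.875
p₀ = P(outcome | unexposed) = 209/616 = 0.33929
Under exogeneity alone the bounds on PN are max{0,(p₁−p₀)/p₁} ≤ PN ≤ min{1,(1−p₀)/p₁}.
  lower = (p₁ − p₀)/p₁ = 0.53571 / 0.875 ≈ 0.6122
  upper = min{1, (1 − p₀)/p₁} = 0.66071 / 0.875 ≈ 0.7551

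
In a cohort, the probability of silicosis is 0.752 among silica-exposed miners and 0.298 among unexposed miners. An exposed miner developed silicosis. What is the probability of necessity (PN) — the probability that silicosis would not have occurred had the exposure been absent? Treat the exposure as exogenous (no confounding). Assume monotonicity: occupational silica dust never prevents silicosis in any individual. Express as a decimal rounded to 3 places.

Let p₁ = 0.752, p₀ = 0.298.
Under exogeneity and monotonicity, PN = (p₁ − p₀) / p₁.
PN = (0.752 − 0.298) / 0.752 = 0.454 / 0.752 ≈ 0.6037

PN ≈ 0.604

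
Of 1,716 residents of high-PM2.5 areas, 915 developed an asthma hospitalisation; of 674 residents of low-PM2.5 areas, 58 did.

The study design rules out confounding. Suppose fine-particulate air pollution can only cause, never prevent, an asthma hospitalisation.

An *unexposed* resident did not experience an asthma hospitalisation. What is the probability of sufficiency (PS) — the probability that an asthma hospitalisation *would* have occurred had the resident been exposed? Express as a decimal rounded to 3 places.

PS ≈ 0.489

p₁ = P(outcome | exposed) = 915/1716 = 0.53322
p₀ = P(outcome | unexposed) = 58/674 = 0.086053
Under exogeneity and monotonicity, PS = (p₁ − p₀) / (1 − p₀).
PS = (0.53322 − 0.086053) / (1 − 0.086053) = 0.44716 / 0.91395 ≈ 0.4893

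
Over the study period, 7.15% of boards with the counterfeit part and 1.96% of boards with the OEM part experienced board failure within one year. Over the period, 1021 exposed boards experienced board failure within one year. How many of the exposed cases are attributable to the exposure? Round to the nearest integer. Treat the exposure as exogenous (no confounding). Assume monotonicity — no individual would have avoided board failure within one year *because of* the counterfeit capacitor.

p₁ = 0.0715, p₀ = 0.0196.
PN = (p₁ − p₀)/p₁ = (0.0715 − 0.0196) / 0.0715 ≈ 0.72587.
Attributable cases ≈ PN × (exposed cases) = 0.72587 × 1021 ≈ 741.12.

about 741 cases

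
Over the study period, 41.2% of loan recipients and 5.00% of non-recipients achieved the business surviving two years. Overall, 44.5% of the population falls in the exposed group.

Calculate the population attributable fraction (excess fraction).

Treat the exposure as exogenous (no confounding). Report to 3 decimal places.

p₁ = 0.412, p₀ = 0.05.
Overall risk P(Y=1) = π·p₁ + (1−π)·p₀ = 0.445×0.412 + 0.555×0.05 = 0.21109.
Under exogeneity, PAF = [P(Y=1) − p₀] / P(Y=1).
PAF = (0.21109 − 0.05) / 0.21109 ≈ 0.7631

PAF ≈ 0.763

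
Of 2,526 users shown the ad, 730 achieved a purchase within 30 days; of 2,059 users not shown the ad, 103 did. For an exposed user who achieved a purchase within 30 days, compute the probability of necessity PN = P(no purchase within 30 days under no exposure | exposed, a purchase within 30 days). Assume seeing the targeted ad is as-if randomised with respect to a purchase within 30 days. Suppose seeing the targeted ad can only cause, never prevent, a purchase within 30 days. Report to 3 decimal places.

PN ≈ 0.827

p₁ = P(outcome | exposed) = 730/2526 = 0.28899
p₀ = P(outcome | unexposed) = 103/2059 = 0.050024
Under exogeneity and monotonicity, PN = (p₁ − p₀) / p₁.
PN = (0.28899 − 0.050024) / 0.28899 = 0.23897 / 0.28899 ≈ 0.8269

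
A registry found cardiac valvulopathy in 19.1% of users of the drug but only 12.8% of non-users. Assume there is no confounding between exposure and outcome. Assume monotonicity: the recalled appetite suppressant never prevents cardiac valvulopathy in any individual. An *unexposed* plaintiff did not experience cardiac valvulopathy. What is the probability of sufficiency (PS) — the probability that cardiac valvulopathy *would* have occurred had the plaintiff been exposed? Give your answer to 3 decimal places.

PS ≈ 0.072

p₁ = 0.191, p₀ = 0.128.
Under exogeneity and monotonicity, PS = (p₁ − p₀) / (1 − p₀).
PS = (0.191 − 0.128) / (1 − 0.128) = 0.063 / 0.872 ≈ 0.0722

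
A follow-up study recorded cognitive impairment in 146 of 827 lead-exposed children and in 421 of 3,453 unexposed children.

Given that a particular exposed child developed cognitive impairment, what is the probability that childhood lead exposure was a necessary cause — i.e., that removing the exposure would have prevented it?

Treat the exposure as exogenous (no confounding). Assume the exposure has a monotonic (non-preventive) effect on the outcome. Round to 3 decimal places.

PN ≈ 0.309

p₁ = P(outcome | exposed) = 146/827 = 0.17654
p₀ = P(outcome | unexposed) = 421/3453 = 0.12192
Under exogeneity and monotonicity, PN = (p₁ − p₀) / p₁.
PN = (0.17654 − 0.12192) / 0.17654 = 0.054619 / 0.17654 ≈ 0.3094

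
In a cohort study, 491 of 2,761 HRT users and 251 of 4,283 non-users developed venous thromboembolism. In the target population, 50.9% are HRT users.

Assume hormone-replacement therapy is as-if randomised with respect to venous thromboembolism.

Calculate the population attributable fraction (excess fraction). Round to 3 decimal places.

PAF ≈ 0.509

p₁ = P(outcome | exposed) = 491/2761 = 0.17783
p₀ = P(outcome | unexposed) = 251/4283 = 0.058604
Overall risk P(Y=1) = π·p₁ + (1−π)·p₀ = 0.509×0.17783 + 0.491×0.058604 = 0.11929.
Under exogeneity, PAF = [P(Y=1) − p₀] / P(Y=1).
PAF = (0.11929 − 0.058604) / 0.11929 ≈ 0.5087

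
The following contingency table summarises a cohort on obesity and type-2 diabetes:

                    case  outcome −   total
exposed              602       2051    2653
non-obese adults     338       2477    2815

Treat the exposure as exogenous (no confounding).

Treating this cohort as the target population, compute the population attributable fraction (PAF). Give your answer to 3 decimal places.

p₁ = P(outcome | exposed) = 602/2653 = 0.22691
p₀ = P(outcome | unexposed) = 338/2815 = 0.12007
Exposure prevalence π = 2653/5468 = 0.48519; overall risk P(Y=1) = 0.17191.
Under exogeneity, PAF = [P(Y=1) − p₀]/P(Y=1).
PAF = (0.17191 − 0.12007) / 0.17191 ≈ 0.3015

PAF ≈ 0.302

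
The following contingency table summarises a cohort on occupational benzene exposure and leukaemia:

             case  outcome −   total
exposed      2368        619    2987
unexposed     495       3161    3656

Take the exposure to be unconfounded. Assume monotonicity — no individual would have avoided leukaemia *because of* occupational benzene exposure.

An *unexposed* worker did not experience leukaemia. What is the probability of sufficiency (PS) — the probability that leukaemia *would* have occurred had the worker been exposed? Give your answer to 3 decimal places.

p₁ = P(outcome | exposed) = 2368/2987 = 0.79277
p₀ = P(outcome | unexposed) = 495/3656 = 0.13539
Under exogeneity and monotonicity, PS = (p₁ − p₀)/(1 − p₀).
PS = (0.79277 − 0.13539) / 0.86461 ≈ 0.7603

PS ≈ 0.760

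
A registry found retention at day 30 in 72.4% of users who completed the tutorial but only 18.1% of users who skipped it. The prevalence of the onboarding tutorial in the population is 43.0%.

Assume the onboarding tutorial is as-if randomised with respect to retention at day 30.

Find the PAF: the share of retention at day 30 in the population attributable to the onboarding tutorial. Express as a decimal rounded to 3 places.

p₁ = 0.724, p₀ = 0.181.
Overall risk P(Y=1) = π·p₁ + (1−π)·p₀ = 0.43×0.724 + 0.57×0.181 = 0.41449.
Under exogeneity, PAF = [P(Y=1) − p₀] / P(Y=1).
PAF = (0.41449 − 0.181) / 0.41449 ≈ 0.5633

PAF ≈ 0.563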